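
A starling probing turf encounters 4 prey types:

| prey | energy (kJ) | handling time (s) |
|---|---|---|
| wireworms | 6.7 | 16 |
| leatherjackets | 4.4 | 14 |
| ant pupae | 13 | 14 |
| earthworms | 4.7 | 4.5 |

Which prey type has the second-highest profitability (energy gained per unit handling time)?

ant pupae

Profitability E/h (kJ/s): wireworms = 6.7/16 = 0.419, leatherjackets = 4.4/14 = 0.314, ant pupae = 13/14 = 0.929, earthworms = 4.7/4.5 = 1.04.
Ranked: earthworms > ant pupae > wireworms > leatherjackets.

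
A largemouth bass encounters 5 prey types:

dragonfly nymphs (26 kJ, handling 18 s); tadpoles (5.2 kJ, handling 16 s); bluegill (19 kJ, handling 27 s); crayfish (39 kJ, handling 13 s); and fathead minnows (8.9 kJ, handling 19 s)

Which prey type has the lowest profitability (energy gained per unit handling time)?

Profitability E/h (kJ/s): dragonfly nymphs = 26/18 = 1.44, tadpoles = 5.2/16 = 0.325, bluegill = 19/27 = 0.704, crayfish = 39/13 = 3, fathead minnows = 8.9/19 = 0.468.
Ranked: crayfish > dragonfly nymphs > bluegill > fathead minnows > tadpoles.

tadpoles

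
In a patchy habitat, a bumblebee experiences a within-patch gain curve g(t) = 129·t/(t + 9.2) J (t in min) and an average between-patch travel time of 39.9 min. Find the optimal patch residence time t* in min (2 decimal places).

19.16 min

Maximise g(t)/(T+t): set derivative to zero → g'(t)(T+t) = g(t).
g'(t) = 129·9.2/(t + 9.2)². Setting 129·9.2/(t+9.2)² = 129t/[(t+9.2)(39.9+t)] gives 9.2(39.9+t) = t(t+9.2), so t² = 9.2×39.9 = 367.1.
t* = √367.1 = 19.16 min.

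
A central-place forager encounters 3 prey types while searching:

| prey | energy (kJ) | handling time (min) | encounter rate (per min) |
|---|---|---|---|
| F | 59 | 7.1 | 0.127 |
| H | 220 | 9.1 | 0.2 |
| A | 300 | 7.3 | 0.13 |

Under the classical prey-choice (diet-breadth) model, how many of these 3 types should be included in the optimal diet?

Rank by E/h (kJ/min): A 41.1, H 24.2, F 8.31. Include each in turn until the next type's E/h falls below the running intake rate.
Rate on top 1: 20.01. H: 24.2 > 20.01 → include.
Rate on top 2: 22.02. F: 8.31 < 22.02 → exclude; stop.
Optimal diet: A, H — 2 of 3 types.

2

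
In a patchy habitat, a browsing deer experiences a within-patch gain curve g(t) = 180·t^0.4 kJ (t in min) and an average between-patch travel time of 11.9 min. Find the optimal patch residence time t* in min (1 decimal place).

By the marginal value theorem, leave when the instantaneous gain rate g'(t) equals the habitat-wide average g(t)/(T + t).
g'(t) = 0.4·180·t^-0.6. Setting 0.4·180·t^-0.6 = 180·t^0.4/(11.9+t) gives 0.4(11.9+t) = t, so 0.60·t = 0.4×11.9.
t* = 0.4×11.9/0.60 = 7.933 min.

7.9 min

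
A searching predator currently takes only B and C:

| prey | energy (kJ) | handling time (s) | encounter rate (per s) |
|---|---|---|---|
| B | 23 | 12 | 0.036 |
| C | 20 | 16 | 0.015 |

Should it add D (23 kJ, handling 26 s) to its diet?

Yes

Intake rate on the current diet: R = (0.036×23 + 0.015×20) / (1 + 0.036×12 + 0.015×16) = 1.128/1.672 = 0.6746 kJ/s.
Profitability of D: 23/26 = 0.8846 kJ/s.
Since 0.8846 > R, including D increases the long-run rate.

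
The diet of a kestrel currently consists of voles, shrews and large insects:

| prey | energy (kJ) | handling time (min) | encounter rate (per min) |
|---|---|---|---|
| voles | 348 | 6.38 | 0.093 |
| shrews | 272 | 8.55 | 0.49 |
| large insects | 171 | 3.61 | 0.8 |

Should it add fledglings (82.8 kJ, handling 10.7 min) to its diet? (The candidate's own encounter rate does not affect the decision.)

Intake rate on the current diet: R = (0.093×348 + 0.49×272 + 0.8×171) / (1 + 0.093×6.38 + 0.49×8.55 + 0.8×3.61) = 302.4/8.671 = 34.88 kJ/min.
fledglings: E/h = 82.8/10.7 = 7.738 kJ/min.
Since 7.738 < R, time spent handling fledglings is better spent searching.

No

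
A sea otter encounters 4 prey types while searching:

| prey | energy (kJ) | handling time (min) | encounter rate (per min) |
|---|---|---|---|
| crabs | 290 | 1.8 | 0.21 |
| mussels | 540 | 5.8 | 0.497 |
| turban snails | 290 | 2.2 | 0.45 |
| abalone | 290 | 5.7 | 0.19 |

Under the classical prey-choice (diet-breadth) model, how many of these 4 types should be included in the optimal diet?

Profitabilities (E/h, kJ/min): crabs 161, turban snails 132, mussels 93.1, abalone 50.9. Add prey in this order while the next type's profitability exceeds the intake rate on those already taken.
Rate on top 1: 44.19. turban snails: 132 > 44.19 → include.
Rate on top 2: 80.83. mussels: 93.1 > 80.83 → include.
Rate on top 3: 87.57. abalone: 50.9 < 87.57 → exclude; stop.
Optimal diet: crabs, turban snails, mussels — 3 of 4 types.

3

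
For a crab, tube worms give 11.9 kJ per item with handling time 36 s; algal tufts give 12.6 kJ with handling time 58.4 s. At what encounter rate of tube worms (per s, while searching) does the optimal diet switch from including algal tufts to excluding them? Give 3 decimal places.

At the threshold, the rate on tube worms alone equals the profitability of algal tufts: λ·11.9/(1 + λ·36) = 12.6/58.4 = 0.2158.
Rearranging, λ(11.9 − 0.2158×36) = 0.2158, so λ = 0.2158/4.133 = 0.0522 per s.

0.052 per s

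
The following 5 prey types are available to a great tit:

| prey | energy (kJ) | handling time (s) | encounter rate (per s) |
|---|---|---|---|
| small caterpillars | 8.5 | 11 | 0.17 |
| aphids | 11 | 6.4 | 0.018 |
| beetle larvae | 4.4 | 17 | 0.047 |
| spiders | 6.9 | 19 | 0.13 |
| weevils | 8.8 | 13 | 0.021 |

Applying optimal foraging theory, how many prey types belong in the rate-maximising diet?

E/h in descending order: aphids 1.72, small caterpillars 0.773, weevils 0.677, spiders 0.363, beetle larvae 0.259 kJ/s. The optimal diet is the largest prefix of this list for which every included type satisfies E_i/h_i > R on the types above it.
Rate on top 1: 0.1775. small caterpillars: 0.773 > 0.1775 → include.
Rate on top 2: 0.5504. weevils: 0.677 > 0.5504 → include.
Rate on top 3: 0.561. spiders: 0.363 < 0.561 → exclude; stop.
Optimal diet: aphids, small caterpillars, weevils — 3 of 5 types.

3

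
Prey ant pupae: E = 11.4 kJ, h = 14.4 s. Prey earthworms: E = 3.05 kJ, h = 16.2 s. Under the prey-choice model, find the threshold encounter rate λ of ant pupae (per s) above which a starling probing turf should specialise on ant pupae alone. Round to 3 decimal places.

Drop earthworms once their profitability E₂/h₂ falls below the rate achievable on ant pupae alone: E₂/h₂ = λE₁/(1 + λh₁).
Solve for λ: λE₁h₂ = E₂(1 + λh₁) → λ(E₁h₂ − E₂h₁) = E₂ → λ = E₂/(E₁h₂ − E₂h₁).
λ = 3.05/(11.4×16.2 − 3.05×14.4) = 3.05/140.8 = 0.02167 per s.

0.022 per s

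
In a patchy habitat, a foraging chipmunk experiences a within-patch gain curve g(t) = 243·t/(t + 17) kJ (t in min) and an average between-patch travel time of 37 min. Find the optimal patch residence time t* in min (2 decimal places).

25.08 min

Maximise g(t)/(T+t): set derivative to zero → g'(t)(T+t) = g(t).
g'(t) = 243·17/(t + 17)². Setting 243·17/(t+17)² = 243t/[(t+17)(37+t)] gives 17(37+t) = t(t+17), so t² = 17×37 = 629.
t* = √629 = 25.08 min.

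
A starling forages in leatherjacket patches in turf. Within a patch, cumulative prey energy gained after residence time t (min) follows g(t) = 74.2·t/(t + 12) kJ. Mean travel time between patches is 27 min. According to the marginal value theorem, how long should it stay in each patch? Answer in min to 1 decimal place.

18.0 min

Maximise g(t)/(T+t): set derivative to zero → g'(t)(T+t) = g(t).
g'(t) = 74.2·12/(t + 12)². Setting 74.2·12/(t+12)² = 74.2t/[(t+12)(27+t)] gives 12(27+t) = t(t+12), so t² = 12×27 = 324.
t* = √324 = 18 min.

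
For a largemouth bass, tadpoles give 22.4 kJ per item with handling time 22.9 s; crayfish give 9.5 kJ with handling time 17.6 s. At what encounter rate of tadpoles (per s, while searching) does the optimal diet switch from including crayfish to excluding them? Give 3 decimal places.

0.054 per s

The zero-one rule: include crayfish iff E₂/h₂ > λE₁/(1+λh₁). Equality gives the switch point.
λE₁h₂ = E₂ + λE₂h₁ ⇒ λ = E₂/(E₁h₂ − E₂h₁) = 9.5/(394.2 − 217.5) = 0.05377 per s.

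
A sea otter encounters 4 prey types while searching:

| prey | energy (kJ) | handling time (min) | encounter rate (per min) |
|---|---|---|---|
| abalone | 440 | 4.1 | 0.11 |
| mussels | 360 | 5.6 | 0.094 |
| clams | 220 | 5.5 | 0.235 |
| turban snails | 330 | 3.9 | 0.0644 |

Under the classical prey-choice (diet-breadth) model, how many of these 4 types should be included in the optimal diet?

3

Rank by E/h (kJ/min): abalone 107, turban snails 84.6, mussels 64.3, clams 40. Include each in turn until the next type's E/h falls below the running intake rate.
Rate on top 1: 33.36. turban snails: 84.6 > 33.36 → include.
Rate on top 2: 40.92. mussels: 64.3 > 40.92 → include.
Rate on top 3: 46.44. clams: 40 < 46.44 → exclude; stop.
Optimal diet: abalone, turban snails, mussels — 3 of 4 types.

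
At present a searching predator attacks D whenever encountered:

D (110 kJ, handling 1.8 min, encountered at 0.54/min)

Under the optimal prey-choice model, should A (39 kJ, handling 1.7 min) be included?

Current rate: (0.54×110)/(1 + 0.54×1.8) = 30.12 kJ/min.
A: E/h = 39/1.7 = 22.94 kJ/min.
22.94 < 30.12, so adding A would lower the average — exclude it.

No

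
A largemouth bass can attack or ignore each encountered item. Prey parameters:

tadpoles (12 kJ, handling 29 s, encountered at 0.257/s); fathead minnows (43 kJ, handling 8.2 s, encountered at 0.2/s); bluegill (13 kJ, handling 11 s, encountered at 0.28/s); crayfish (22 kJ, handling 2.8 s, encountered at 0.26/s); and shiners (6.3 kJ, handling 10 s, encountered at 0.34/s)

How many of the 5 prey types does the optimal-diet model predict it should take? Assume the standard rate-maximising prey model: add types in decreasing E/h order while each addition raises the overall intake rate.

2

Profitabilities (E/h, kJ/s): crayfish 7.86, fathead minnows 5.24, bluegill 1.18, shiners 0.63, tadpoles 0.414. Add prey in this order while the next type's profitability exceeds the intake rate on those already taken.
Rate on top 1: 3.31. fathead minnows: 5.24 > 3.31 → include.
Rate on top 2: 4.252. bluegill: 1.18 < 4.252 → exclude; stop.
Optimal diet: crayfish, fathead minnows — 2 of 5 types.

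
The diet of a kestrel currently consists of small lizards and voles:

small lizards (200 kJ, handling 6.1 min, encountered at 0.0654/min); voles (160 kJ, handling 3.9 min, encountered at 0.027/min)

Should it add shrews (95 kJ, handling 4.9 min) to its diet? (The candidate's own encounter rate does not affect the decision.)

Intake rate on the current diet: R = (0.0654×200 + 0.027×160) / (1 + 0.0654×6.1 + 0.027×3.9) = 17.4/1.504 = 11.57 kJ/min.
shrews: E/h = 95/4.9 = 19.39 kJ/min.
Since 19.39 > R, including shrews increases the long-run rate.

Yes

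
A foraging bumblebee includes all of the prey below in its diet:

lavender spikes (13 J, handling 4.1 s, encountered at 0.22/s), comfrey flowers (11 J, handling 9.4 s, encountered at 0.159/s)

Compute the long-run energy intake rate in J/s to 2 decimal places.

Energy encountered per unit search time: 0.22×13 + 0.159×11 = 4.609 J/s.
Handling time per unit search time: 0.22×4.1 + 0.159×9.4 = 2.397.
Rate = 4.609/(1 + 2.397) = 1.357 J/s.

1.36 J/s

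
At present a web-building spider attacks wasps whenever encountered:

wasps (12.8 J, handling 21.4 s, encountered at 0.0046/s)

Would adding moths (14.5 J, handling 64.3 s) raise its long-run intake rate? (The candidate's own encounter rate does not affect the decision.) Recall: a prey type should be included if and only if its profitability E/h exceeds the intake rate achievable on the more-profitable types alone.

Yes

Current rate: (0.0046×12.8)/(1 + 0.0046×21.4) = 0.0536 J/s.
Profitability of moths: 14.5/64.3 = 0.2255 J/s.
0.2255 > 0.0536, so adding moths raises the average — include it.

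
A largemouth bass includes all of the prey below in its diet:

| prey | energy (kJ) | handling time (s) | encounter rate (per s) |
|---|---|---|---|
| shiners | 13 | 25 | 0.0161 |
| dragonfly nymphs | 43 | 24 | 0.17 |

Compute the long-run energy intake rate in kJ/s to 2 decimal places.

1.37 kJ/s

R = Σλ_iE_i / (1 + Σλ_ih_i)
Numerator: 0.0161×13 + 0.17×43 = 7.519
Denominator: 1 + 0.0161×25 + 0.17×24 = 5.482
R = 7.519/5.482 = 1.372 kJ/s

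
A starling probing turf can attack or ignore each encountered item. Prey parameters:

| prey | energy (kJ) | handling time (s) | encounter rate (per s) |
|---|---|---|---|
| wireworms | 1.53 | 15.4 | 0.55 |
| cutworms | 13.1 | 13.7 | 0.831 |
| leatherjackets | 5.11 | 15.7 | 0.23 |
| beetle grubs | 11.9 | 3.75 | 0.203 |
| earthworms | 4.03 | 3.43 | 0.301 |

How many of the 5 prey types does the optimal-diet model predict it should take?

Profitabilities (E/h, kJ/s): beetle grubs 3.17, earthworms 1.17, cutworms 0.956, leatherjackets 0.325, wireworms 0.0994. Add prey in this order while the next type's profitability exceeds the intake rate on those already taken.
Rate on top 1: 1.372. earthworms: 1.17 < 1.372 → exclude; stop.
Optimal diet: beetle grubs — 1 of 5 types.

1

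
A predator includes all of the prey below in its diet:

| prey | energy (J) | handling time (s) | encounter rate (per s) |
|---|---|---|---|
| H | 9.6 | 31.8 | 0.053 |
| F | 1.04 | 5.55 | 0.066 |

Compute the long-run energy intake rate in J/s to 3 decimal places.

Energy encountered per unit search time: 0.053×9.6 + 0.066×1.04 = 0.5774 J/s.
Handling time per unit search time: 0.053×31.8 + 0.066×5.55 = 2.052.
Rate = 0.5774/(1 + 2.052) = 0.1892 J/s.

0.189 J/s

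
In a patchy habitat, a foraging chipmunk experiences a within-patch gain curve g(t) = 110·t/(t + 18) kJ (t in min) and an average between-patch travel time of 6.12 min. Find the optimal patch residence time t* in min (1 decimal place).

By the marginal value theorem, leave when the instantaneous gain rate g'(t) equals the habitat-wide average g(t)/(T + t).
g'(t) = 110·18/(t + 18)². Setting 110·18/(t+18)² = 110t/[(t+18)(6.12+t)] gives 18(6.12+t) = t(t+18), so t² = 18×6.12 = 110.2.
t* = √110.2 = 10.5 min.

10.5 min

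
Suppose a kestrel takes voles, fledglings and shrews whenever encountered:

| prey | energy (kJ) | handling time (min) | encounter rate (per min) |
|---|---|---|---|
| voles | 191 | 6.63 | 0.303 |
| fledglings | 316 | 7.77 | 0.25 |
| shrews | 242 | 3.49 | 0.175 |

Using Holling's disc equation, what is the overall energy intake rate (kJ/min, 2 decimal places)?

32.22 kJ/min

R = (0.303×191 + 0.25×316 + 0.175×242) / (1 + 0.303×6.63 + 0.25×7.77 + 0.175×3.49) = 179.2/5.562 = 32.22 kJ/min.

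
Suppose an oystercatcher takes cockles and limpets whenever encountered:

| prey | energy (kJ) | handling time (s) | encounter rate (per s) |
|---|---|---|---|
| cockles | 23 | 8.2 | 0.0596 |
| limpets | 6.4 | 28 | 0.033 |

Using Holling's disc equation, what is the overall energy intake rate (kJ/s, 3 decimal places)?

0.656 kJ/s

R = (0.0596×23 + 0.033×6.4) / (1 + 0.0596×8.2 + 0.033×28) = 1.582/2.413 = 0.6557 kJ/s.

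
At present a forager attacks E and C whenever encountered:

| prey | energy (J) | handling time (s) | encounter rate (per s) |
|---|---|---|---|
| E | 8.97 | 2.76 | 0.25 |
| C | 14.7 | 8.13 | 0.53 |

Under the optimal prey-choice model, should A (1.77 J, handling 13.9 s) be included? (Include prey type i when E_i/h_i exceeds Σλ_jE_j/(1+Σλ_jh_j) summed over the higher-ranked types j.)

No

On E and C alone, R = ΣλE/(1+Σλh) = 10.03/5.999 = 1.673 J/s.
Profitability of A: 1.77/13.9 = 0.1273 J/s.
Since 0.1273 < R, time spent handling A is better spent searching.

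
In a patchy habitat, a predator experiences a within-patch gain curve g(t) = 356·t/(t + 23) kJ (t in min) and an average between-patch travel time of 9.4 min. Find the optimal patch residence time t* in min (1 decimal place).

By the marginal value theorem, leave when the instantaneous gain rate g'(t) equals the habitat-wide average g(t)/(T + t).
g'(t) = 356·23/(t + 23)². Setting 356·23/(t+23)² = 356t/[(t+23)(9.4+t)] gives 23(9.4+t) = t(t+23), so t² = 23×9.4 = 216.2.
t* = √216.2 = 14.7 min.

14.7 min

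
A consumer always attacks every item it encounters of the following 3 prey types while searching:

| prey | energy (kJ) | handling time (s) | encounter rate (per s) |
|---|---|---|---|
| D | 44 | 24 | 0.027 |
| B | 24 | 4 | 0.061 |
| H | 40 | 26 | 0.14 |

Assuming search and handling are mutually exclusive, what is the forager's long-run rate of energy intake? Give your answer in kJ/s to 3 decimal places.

R = (0.027×44 + 0.061×24 + 0.14×40) / (1 + 0.027×24 + 0.061×4 + 0.14×26) = 8.252/5.532 = 1.492 kJ/s.

1.492 kJ/s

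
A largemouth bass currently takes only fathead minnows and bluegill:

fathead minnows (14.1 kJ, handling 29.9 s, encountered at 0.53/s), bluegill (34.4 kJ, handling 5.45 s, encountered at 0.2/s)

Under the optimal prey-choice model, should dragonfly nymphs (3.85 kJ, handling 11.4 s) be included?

Intake rate on the current diet: R = (0.53×14.1 + 0.2×34.4) / (1 + 0.53×29.9 + 0.2×5.45) = 14.35/17.94 = 0.8002 kJ/s.
Profitability of dragonfly nymphs: 3.85/11.4 = 0.3377 kJ/s.
0.3377 < 0.8002, so adding dragonfly nymphs would lower the average — exclude it.

No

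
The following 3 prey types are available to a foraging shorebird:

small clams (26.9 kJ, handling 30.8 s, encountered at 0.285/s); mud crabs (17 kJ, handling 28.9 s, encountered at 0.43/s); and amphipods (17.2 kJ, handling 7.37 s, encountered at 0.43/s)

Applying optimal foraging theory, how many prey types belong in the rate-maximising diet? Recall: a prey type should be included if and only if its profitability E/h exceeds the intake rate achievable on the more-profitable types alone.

1

Profitabilities (E/h, kJ/s): amphipods 2.33, small clams 0.873, mud crabs 0.588. Add prey in this order while the next type's profitability exceeds the intake rate on those already taken.
Rate on top 1: 1.774. small clams: 0.873 < 1.774 → exclude; stop.
Optimal diet: amphipods — 1 of 3 types.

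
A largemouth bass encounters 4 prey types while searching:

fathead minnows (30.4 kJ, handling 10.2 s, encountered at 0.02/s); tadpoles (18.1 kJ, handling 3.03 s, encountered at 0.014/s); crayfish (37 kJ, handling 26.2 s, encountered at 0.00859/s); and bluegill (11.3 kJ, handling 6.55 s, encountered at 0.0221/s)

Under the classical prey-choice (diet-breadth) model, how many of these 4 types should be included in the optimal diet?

E/h in descending order: tadpoles 5.97, fathead minnows 2.98, bluegill 1.73, crayfish 1.41 kJ/s. The optimal diet is the largest prefix of this list for which every included type satisfies E_i/h_i > R on the types above it.
Rate on top 1: 0.2431. fathead minnows: 2.98 > 0.2431 → include.
Rate on top 2: 0.6911. bluegill: 1.73 > 0.6911 → include.
Rate on top 3: 0.7987. crayfish: 1.41 > 0.7987 → include.
Optimal diet: tadpoles, fathead minnows, bluegill, crayfish — 4 of 4 types.

4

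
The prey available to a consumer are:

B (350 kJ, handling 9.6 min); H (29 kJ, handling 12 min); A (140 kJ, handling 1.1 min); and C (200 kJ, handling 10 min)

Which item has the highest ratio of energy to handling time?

Profitability E/h (kJ/min): B = 350/9.6 = 36.5, H = 29/12 = 2.42, A = 140/1.1 = 127, C = 200/10 = 20.
Ranked: A > B > C > H.

A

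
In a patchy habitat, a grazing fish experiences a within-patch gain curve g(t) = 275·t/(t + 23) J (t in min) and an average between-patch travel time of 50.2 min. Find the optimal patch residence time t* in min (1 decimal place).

Maximise g(t)/(T+t): set derivative to zero → g'(t)(T+t) = g(t).
g'(t) = 275·23/(t + 23)². Setting 275·23/(t+23)² = 275t/[(t+23)(50.2+t)] gives 23(50.2+t) = t(t+23), so t² = 23×50.2 = 1155.
t* = √1155 = 33.98 min.

34.0 min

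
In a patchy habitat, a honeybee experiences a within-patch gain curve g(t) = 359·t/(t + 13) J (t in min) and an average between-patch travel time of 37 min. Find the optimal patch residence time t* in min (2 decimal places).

By the marginal value theorem, leave when the instantaneous gain rate g'(t) equals the habitat-wide average g(t)/(T + t).
g'(t) = 359·13/(t + 13)². Setting 359·13/(t+13)² = 359t/[(t+13)(37+t)] gives 13(37+t) = t(t+13), so t² = 13×37 = 481.
t* = √481 = 21.93 min.

21.93 min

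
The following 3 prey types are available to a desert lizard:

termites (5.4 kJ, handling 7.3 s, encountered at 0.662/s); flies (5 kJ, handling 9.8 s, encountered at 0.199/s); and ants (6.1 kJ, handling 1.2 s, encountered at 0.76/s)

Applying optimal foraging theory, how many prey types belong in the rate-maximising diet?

Rank by E/h (kJ/s): ants 5.08, termites 0.74, flies 0.51. Include each in turn until the next type's E/h falls below the running intake rate.
Rate on top 1: 2.425. termites: 0.74 < 2.425 → exclude; stop.
Optimal diet: ants — 1 of 3 types.

1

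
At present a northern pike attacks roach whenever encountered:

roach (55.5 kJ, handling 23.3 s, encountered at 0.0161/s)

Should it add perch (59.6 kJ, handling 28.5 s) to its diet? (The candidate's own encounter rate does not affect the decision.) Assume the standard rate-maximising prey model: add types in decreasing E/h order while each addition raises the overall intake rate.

Current rate: (0.0161×55.5)/(1 + 0.0161×23.3) = 0.6498 kJ/s.
Profitability of perch: 59.6/28.5 = 2.091 kJ/s.
2.091 > 0.6498, so adding perch raises the average — include it.

Yes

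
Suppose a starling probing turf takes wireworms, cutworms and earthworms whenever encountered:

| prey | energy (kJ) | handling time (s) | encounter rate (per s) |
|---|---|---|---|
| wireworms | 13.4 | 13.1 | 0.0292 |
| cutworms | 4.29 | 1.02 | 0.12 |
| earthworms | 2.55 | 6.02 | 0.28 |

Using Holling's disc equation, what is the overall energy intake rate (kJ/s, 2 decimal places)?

R = (0.0292×13.4 + 0.12×4.29 + 0.28×2.55) / (1 + 0.0292×13.1 + 0.12×1.02 + 0.28×6.02) = 1.62/3.191 = 0.5078 kJ/s.

0.51 kJ/s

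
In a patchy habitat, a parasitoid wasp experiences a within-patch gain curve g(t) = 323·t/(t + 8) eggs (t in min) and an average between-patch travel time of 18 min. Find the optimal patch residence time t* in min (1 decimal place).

Maximise g(t)/(T+t): set derivative to zero → g'(t)(T+t) = g(t).
g'(t) = 323·8/(t + 8)². Setting 323·8/(t+8)² = 323t/[(t+8)(18+t)] gives 8(18+t) = t(t+8), so t² = 8×18 = 144.
t* = √144 = 12 min.

12.0 min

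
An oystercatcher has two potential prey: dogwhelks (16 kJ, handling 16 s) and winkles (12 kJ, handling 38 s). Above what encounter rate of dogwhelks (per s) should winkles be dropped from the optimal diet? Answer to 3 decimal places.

At the threshold, the rate on dogwhelks alone equals the profitability of winkles: λ·16/(1 + λ·16) = 12/38 = 0.3158.
Rearranging, λ(16 − 0.3158×16) = 0.3158, so λ = 0.3158/10.95 = 0.02885 per s.

0.029 per s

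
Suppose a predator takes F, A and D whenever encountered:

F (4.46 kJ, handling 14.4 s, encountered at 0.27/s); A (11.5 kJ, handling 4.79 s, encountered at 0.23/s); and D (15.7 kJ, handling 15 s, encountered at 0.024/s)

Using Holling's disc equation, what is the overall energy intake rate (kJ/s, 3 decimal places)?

Energy encountered per unit search time: 0.27×4.46 + 0.23×11.5 + 0.024×15.7 = 4.226 kJ/s.
Handling time per unit search time: 0.27×14.4 + 0.23×4.79 + 0.024×15 = 5.35.
Rate = 4.226/(1 + 5.35) = 0.6655 kJ/s.

0.666 kJ/s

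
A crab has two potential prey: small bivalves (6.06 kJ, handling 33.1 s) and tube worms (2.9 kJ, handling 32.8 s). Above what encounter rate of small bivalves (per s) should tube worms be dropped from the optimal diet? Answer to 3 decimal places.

The zero-one rule: include tube worms iff E₂/h₂ > λE₁/(1+λh₁). Equality gives the switch point.
λE₁h₂ = E₂ + λE₂h₁ ⇒ λ = E₂/(E₁h₂ − E₂h₁) = 2.9/(198.8 − 95.99) = 0.02822 per s.

0.028 per s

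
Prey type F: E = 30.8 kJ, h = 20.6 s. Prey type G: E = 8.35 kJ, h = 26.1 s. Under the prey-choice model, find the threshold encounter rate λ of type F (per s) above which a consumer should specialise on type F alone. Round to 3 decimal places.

Drop type G once their profitability E₂/h₂ falls below the rate achievable on type F alone: E₂/h₂ = λE₁/(1 + λh₁).
Solve for λ: λE₁h₂ = E₂(1 + λh₁) → λ(E₁h₂ − E₂h₁) = E₂ → λ = E₂/(E₁h₂ − E₂h₁).
λ = 8.35/(30.8×26.1 − 8.35×20.6) = 8.35/631.9 = 0.01321 per s.

0.013 per s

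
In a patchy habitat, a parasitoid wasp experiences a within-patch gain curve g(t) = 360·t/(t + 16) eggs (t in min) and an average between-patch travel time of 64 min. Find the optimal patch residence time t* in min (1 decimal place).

By the marginal value theorem, leave when the instantaneous gain rate g'(t) equals the habitat-wide average g(t)/(T + t).
g'(t) = 360·16/(t + 16)². Setting 360·16/(t+16)² = 360t/[(t+16)(64+t)] gives 16(64+t) = t(t+16), so t² = 16×64 = 1024.
t* = √1024 = 32 min.

32.0 min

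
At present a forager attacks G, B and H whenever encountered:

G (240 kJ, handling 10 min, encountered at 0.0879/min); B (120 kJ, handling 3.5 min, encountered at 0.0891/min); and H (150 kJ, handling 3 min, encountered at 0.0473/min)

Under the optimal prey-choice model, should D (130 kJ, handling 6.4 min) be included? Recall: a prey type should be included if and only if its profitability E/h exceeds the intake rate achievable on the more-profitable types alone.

Yes

Current rate: (0.0879×240 + 0.0891×120 + 0.0473×150)/(1 + 0.0879×10 + 0.0891×3.5 + 0.0473×3) = 16.67 kJ/min.
D: E/h = 130/6.4 = 20.31 kJ/min.
20.31 > 16.67, so adding D raises the average — include it.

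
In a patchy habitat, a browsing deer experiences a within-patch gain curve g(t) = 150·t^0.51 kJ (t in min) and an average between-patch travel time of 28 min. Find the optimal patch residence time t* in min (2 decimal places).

29.14 min

Optimal t* satisfies g'(t*) = g(t*)/(T + t*).
g'(t) = 0.51·150·t^-0.49. Setting 0.51·150·t^-0.49 = 150·t^0.51/(28+t) gives 0.51(28+t) = t, so 0.49·t = 0.51×28.
t* = 0.51×28/0.49 = 29.14 min.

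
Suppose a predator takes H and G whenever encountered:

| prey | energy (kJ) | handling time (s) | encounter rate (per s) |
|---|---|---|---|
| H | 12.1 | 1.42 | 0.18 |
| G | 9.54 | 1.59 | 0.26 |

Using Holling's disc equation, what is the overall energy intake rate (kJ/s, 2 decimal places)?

Energy encountered per unit search time: 0.18×12.1 + 0.26×9.54 = 4.658 kJ/s.
Handling time per unit search time: 0.18×1.42 + 0.26×1.59 = 0.669.
Rate = 4.658/(1 + 0.669) = 2.791 kJ/s.

2.79 kJ/s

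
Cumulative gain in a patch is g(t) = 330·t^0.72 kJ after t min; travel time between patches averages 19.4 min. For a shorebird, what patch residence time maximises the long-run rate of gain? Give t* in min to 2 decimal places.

By the marginal value theorem, leave when the instantaneous gain rate g'(t) equals the habitat-wide average g(t)/(T + t).
g'(t) = 0.72·330·t^-0.28. Setting 0.72·330·t^-0.28 = 330·t^0.72/(19.4+t) gives 0.72(19.4+t) = t, so 0.28·t = 0.72×19.4.
t* = 0.72×19.4/0.28 = 49.89 min.

49.89 min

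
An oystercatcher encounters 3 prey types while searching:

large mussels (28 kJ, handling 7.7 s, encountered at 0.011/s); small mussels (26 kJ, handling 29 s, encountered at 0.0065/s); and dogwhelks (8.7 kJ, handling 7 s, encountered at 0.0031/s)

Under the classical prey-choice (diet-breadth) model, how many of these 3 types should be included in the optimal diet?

Rank by E/h (kJ/s): large mussels 3.64, dogwhelks 1.24, small mussels 0.897. Include each in turn until the next type's E/h falls below the running intake rate.
Rate on top 1: 0.2839. dogwhelks: 1.24 > 0.2839 → include.
Rate on top 2: 0.3028. small mussels: 0.897 > 0.3028 → include.
Optimal diet: large mussels, dogwhelks, small mussels — 3 of 3 types.

3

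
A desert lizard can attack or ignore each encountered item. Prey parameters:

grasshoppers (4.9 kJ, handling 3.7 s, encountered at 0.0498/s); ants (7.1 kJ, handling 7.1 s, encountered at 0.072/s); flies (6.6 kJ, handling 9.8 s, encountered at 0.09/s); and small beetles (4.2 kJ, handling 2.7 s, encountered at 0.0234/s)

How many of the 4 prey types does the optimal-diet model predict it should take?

4

Rank by E/h (kJ/s): small beetles 1.56, grasshoppers 1.32, ants 1, flies 0.673. Include each in turn until the next type's E/h falls below the running intake rate.
Rate on top 1: 0.09244. grasshoppers: 1.32 > 0.09244 → include.
Rate on top 2: 0.2744. ants: 1 > 0.2744 → include.
Rate on top 3: 0.4853. flies: 0.673 > 0.4853 → include.
Optimal diet: small beetles, grasshoppers, ants, flies — 4 of 4 types.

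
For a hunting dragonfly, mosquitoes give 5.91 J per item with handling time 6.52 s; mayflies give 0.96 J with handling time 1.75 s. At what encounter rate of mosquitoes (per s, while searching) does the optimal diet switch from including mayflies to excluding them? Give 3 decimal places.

0.235 per s

The zero-one rule: include mayflies iff E₂/h₂ > λE₁/(1+λh₁). Equality gives the switch point.
λE₁h₂ = E₂ + λE₂h₁ ⇒ λ = E₂/(E₁h₂ − E₂h₁) = 0.96/(10.34 − 6.259) = 0.2351 per s.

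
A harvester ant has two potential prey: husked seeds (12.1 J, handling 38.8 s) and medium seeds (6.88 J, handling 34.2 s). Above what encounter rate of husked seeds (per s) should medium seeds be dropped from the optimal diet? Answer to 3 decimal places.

0.047 per s

The zero-one rule: include medium seeds iff E₂/h₂ > λE₁/(1+λh₁). Equality gives the switch point.
λE₁h₂ = E₂ + λE₂h₁ ⇒ λ = E₂/(E₁h₂ − E₂h₁) = 6.88/(413.8 − 266.9) = 0.04684 per s.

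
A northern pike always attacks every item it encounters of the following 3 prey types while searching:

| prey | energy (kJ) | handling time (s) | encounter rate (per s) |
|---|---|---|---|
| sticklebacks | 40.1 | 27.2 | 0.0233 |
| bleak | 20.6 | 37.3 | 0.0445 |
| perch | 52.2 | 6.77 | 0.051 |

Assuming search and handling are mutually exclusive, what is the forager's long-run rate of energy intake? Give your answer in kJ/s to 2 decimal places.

1.24 kJ/s

R = (0.0233×40.1 + 0.0445×20.6 + 0.051×52.2) / (1 + 0.0233×27.2 + 0.0445×37.3 + 0.051×6.77) = 4.513/3.639 = 1.24 kJ/s.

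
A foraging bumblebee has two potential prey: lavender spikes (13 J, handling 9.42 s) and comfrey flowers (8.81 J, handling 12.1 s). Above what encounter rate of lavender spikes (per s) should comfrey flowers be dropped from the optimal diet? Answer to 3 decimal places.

The zero-one rule: include comfrey flowers iff E₂/h₂ > λE₁/(1+λh₁). Equality gives the switch point.
λE₁h₂ = E₂ + λE₂h₁ ⇒ λ = E₂/(E₁h₂ − E₂h₁) = 8.81/(157.3 − 82.99) = 0.1186 per s.

0.119 per s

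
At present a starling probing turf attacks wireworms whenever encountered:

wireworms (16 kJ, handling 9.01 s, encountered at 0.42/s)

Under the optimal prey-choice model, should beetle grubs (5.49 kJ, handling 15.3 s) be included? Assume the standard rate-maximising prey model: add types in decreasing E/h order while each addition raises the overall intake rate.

No

On wireworms alone, R = ΣλE/(1+Σλh) = 6.72/4.784 = 1.405 kJ/s.
beetle grubs: E/h = 5.49/15.3 = 0.3588 kJ/s.
Since 0.3588 < R, time spent handling beetle grubs is better spent searching.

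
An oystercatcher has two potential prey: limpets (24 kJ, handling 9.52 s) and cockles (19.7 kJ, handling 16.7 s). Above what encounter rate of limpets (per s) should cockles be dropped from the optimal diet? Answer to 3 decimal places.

0.092 per s

The zero-one rule: include cockles iff E₂/h₂ > λE₁/(1+λh₁). Equality gives the switch point.
λE₁h₂ = E₂ + λE₂h₁ ⇒ λ = E₂/(E₁h₂ − E₂h₁) = 19.7/(400.8 − 187.5) = 0.09238 per s.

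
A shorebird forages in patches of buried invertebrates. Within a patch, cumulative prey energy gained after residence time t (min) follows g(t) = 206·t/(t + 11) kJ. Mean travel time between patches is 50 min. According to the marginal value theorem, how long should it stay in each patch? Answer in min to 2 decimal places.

23.45 min

Maximise g(t)/(T+t): set derivative to zero → g'(t)(T+t) = g(t).
g'(t) = 206·11/(t + 11)². Setting 206·11/(t+11)² = 206t/[(t+11)(50+t)] gives 11(50+t) = t(t+11), so t² = 11×50 = 550.
t* = √550 = 23.45 min.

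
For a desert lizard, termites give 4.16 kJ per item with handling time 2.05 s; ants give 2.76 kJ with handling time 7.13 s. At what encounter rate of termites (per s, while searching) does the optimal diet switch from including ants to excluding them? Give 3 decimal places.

0.115 per s

At the threshold, the rate on termites alone equals the profitability of ants: λ·4.16/(1 + λ·2.05) = 2.76/7.13 = 0.3871.
Rearranging, λ(4.16 − 0.3871×2.05) = 0.3871, so λ = 0.3871/3.366 = 0.115 per s.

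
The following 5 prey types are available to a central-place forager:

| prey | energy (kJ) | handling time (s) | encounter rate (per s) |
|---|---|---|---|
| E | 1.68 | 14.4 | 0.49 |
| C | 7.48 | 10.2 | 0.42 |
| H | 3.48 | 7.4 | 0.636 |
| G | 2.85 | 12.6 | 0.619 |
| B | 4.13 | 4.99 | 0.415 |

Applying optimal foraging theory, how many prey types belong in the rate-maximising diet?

2

Profitabilities (E/h, kJ/s): B 0.828, C 0.733, H 0.47, G 0.226, E 0.117. Add prey in this order while the next type's profitability exceeds the intake rate on those already taken.
Rate on top 1: 0.5581. C: 0.733 > 0.5581 → include.
Rate on top 2: 0.6602. H: 0.47 < 0.6602 → exclude; stop.
Optimal diet: B, C — 2 of 5 types.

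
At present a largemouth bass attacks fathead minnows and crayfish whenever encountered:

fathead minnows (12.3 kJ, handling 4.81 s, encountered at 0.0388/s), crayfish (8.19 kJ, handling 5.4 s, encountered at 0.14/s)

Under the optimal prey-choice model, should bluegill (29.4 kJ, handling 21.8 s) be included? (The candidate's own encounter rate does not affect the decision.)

Yes

Intake rate on the current diet: R = (0.0388×12.3 + 0.14×8.19) / (1 + 0.0388×4.81 + 0.14×5.4) = 1.624/1.943 = 0.8359 kJ/s.
bluegill: E/h = 29.4/21.8 = 1.349 kJ/s.
Since 1.349 > R, including bluegill increases the long-run rate.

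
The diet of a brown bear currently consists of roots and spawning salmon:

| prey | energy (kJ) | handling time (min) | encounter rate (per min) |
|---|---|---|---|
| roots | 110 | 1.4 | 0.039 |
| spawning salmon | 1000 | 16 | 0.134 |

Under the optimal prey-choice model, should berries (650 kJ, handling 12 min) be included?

Current rate: (0.039×110 + 0.134×1000)/(1 + 0.039×1.4 + 0.134×16) = 43.23 kJ/min.
Profitability of berries: 650/12 = 54.17 kJ/min.
54.17 > 43.23, so adding berries raises the average — include it.

Yes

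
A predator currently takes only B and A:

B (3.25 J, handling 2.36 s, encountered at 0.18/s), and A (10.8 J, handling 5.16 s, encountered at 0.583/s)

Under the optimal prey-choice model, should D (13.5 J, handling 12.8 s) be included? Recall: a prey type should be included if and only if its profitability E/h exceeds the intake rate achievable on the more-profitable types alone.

Intake rate on the current diet: R = (0.18×3.25 + 0.583×10.8) / (1 + 0.18×2.36 + 0.583×5.16) = 6.881/4.433 = 1.552 J/s.
D: E/h = 13.5/12.8 = 1.055 J/s.
1.055 < 1.552, so adding D would lower the average — exclude it.

No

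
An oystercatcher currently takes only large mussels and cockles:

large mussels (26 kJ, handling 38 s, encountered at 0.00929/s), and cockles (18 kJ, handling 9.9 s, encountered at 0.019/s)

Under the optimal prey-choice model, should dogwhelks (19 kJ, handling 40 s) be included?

Current rate: (0.00929×26 + 0.019×18)/(1 + 0.00929×38 + 0.019×9.9) = 0.3786 kJ/s.
dogwhelks: E/h = 19/40 = 0.475 kJ/s.
Since 0.475 > R, including dogwhelks increases the long-run rate.

Yes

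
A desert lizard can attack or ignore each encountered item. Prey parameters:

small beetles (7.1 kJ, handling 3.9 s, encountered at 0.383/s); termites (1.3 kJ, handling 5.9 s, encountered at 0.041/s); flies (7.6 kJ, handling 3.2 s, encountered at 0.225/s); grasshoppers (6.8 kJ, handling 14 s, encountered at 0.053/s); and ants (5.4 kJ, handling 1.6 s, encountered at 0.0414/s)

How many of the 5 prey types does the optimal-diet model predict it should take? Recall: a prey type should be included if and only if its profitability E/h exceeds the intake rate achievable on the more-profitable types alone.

Rank by E/h (kJ/s): ants 3.38, flies 2.37, small beetles 1.82, grasshoppers 0.486, termites 0.22. Include each in turn until the next type's E/h falls below the running intake rate.
Rate on top 1: 0.2097. flies: 2.37 > 0.2097 → include.
Rate on top 2: 1.082. small beetles: 1.82 > 1.082 → include.
Rate on top 3: 1.419. grasshoppers: 0.486 < 1.419 → exclude; stop.
Optimal diet: ants, flies, small beetles — 3 of 5 types.

3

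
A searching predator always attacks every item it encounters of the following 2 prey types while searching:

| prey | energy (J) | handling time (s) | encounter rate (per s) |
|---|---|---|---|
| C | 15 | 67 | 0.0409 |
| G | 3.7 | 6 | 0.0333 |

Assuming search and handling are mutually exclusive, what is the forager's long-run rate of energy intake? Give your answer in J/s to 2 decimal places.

R = Σλ_iE_i / (1 + Σλ_ih_i)
Numerator: 0.0409×15 + 0.0333×3.7 = 0.7367
Denominator: 1 + 0.0409×67 + 0.0333×6 = 3.94
R = 0.7367/3.94 = 0.187 J/s

0.19 J/s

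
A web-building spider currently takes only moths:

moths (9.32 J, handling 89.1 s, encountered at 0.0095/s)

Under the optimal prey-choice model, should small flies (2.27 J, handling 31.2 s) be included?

On moths alone, R = ΣλE/(1+Σλh) = 0.08854/1.846 = 0.04795 J/s.
small flies: E/h = 2.27/31.2 = 0.07276 J/s.
0.07276 > 0.04795, so adding small flies raises the average — include it.

Yes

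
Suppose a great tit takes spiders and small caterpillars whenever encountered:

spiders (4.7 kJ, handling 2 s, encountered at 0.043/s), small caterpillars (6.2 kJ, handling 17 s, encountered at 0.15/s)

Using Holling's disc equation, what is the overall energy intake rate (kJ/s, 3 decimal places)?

Energy encountered per unit search time: 0.043×4.7 + 0.15×6.2 = 1.132 kJ/s.
Handling time per unit search time: 0.043×2 + 0.15×17 = 2.636.
Rate = 1.132/(1 + 2.636) = 0.3114 kJ/s.

0.311 kJ/s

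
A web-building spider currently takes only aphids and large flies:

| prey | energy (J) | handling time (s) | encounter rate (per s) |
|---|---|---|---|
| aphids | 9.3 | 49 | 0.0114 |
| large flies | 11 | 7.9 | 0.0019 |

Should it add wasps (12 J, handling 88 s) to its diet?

Yes

Current rate: (0.0114×9.3 + 0.0019×11)/(1 + 0.0114×49 + 0.0019×7.9) = 0.08066 J/s.
Profitability of wasps: 12/88 = 0.1364 J/s.
0.1364 > 0.08066, so adding wasps raises the average — include it.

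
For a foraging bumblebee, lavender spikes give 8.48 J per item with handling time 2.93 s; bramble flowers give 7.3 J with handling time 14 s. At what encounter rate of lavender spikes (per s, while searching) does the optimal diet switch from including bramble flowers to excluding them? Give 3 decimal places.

The zero-one rule: include bramble flowers iff E₂/h₂ > λE₁/(1+λh₁). Equality gives the switch point.
λE₁h₂ = E₂ + λE₂h₁ ⇒ λ = E₂/(E₁h₂ − E₂h₁) = 7.3/(118.7 − 21.39) = 0.075 per s.

0.075 per s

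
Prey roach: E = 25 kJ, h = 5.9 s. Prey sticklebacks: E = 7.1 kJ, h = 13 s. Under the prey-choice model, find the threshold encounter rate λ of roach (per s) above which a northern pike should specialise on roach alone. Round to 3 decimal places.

At the threshold, the rate on roach alone equals the profitability of sticklebacks: λ·25/(1 + λ·5.9) = 7.1/13 = 0.5462.
Rearranging, λ(25 − 0.5462×5.9) = 0.5462, so λ = 0.5462/21.78 = 0.02508 per s.

0.025 per s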